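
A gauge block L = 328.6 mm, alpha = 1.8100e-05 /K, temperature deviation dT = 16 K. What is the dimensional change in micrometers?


dL = L * alpha * dT
= 328.6 * 1.8100e-05 * 16
= 0.0951626 mm
dL_um = 0.0951626 * 1000 = 95.1626 um

95.1626


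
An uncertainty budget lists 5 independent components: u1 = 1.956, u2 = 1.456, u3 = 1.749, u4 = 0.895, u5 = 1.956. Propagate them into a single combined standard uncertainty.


uc = sqrt(1.956^2 + 1.456^2 + 1.749^2 + 0.895^2 + 1.956^2)
uc = sqrt(13.631834)
uc = 3.6921

3.6921


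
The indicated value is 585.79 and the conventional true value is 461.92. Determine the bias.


Systematic error = measured - true
= 585.79 - 461.92
= 123.8700

123.8700


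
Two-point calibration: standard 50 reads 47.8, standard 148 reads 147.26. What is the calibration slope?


slope = (y2 - y1) / (x2 - x1)
= (147.26 - 47.8) / (148 - 50)
= 99.4600 / 98
= 1.0149

1.0149


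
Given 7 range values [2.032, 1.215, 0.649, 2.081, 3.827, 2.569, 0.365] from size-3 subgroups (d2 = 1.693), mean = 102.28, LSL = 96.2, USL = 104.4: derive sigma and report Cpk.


R_bar = (2.032 + 1.215 + 0.649 + 2.081 + 3.827 + 2.569 + 0.365) / 7 = 1.8197143
sigma = R_bar / d2 = 1.8197143 / 1.693 = 1.074846
Cp = (USL - LSL)/(6*sigma) = (104.4 - 96.2)/(6*1.074846) = 1.2715
Cpu = (104.4 - 102.28)/(3*1.074846) = 0.6575
Cpl = (102.28 - 96.2)/(3*1.074846) = 1.8855
Cpk = min(Cpu, Cpl) = 0.6575

0.6575


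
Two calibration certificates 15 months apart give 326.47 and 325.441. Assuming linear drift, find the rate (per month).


rate = (v2 - v1) / months
= (325.441 - 326.47) / 15
= -1.0290 / 15
= -0.0686

-0.0686


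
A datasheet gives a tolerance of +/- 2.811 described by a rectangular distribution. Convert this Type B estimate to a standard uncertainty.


u_B = half_width / sqrt(3)
u_B = 2.811 / 1.7320508
u_B = 1.6229

1.6229


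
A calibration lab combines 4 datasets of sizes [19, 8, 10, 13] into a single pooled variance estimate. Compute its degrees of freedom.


nu = sum_i (n_i - 1)
nu = ((19 - 1) + (8 - 1) + (10 - 1) + (13 - 1))
nu = 18 + 7 + 9 + 12
nu = 46

46


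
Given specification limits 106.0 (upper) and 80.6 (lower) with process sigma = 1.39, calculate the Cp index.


Cp = (USL - LSL) / (6 * sigma)
= (106.0 - 80.6) / (6 * 1.39)
= 25.4000 / 8.3400
= 3.0456

3.0456


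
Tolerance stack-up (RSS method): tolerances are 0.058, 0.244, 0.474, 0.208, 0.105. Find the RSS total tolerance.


RSS = sqrt(0.058^2 + 0.244^2 + 0.474^2 + 0.208^2 + 0.105^2)
= sqrt(0.341865)
= 0.5847

0.5847


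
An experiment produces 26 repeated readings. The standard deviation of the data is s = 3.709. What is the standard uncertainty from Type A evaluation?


u_A = s / sqrt(n)
u_A = 3.709 / sqrt(26)
u_A = 3.709 / 5.0990195
u_A = 0.7274

0.7274


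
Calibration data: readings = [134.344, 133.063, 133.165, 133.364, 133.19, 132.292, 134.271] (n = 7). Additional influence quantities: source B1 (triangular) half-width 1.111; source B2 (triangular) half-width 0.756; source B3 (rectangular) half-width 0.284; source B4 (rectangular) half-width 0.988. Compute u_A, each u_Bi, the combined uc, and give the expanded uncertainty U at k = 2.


mean = (134.344 + 133.063 + 133.165 + 133.364 + 133.19 + 132.292 + 134.271) / 7 = 133.3841429
s = sqrt(sum((x - mean)^2)/(n-1)) = 0.71762001
u_A = s / sqrt(n) = 0.71762001 / sqrt(7) = 0.27123487
u_B1 = 1.111 / sqrt(6) = 0.45356385
u_B2 = 0.756 / sqrt(6) = 0.30863571
u_B3 = 0.284 / sqrt(3) = 0.16396748
u_B4 = 0.988 / sqrt(3) = 0.57042207
uc = sqrt(0.27123487^2 + 0.45356385^2 + 0.30863571^2 + 0.16396748^2 + 0.57042207^2) = 0.85253222
U = k * uc = 2 * 0.85253222
U = 1.7051

1.7051


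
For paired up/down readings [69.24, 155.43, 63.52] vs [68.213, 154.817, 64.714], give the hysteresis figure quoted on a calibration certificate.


|69.24 - 68.213| = 1.0270
|155.43 - 154.817| = 0.6130
|63.52 - 64.714| = 1.1940
hysteresis = max(diffs) = 1.1940

1.1940


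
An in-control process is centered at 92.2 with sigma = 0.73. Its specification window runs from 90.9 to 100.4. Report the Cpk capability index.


Cpu = (USL - mean) / (3*sigma) = (100.4 - 92.2) / (3*0.73) = 3.7443
Cpl = (mean - LSL) / (3*sigma) = (92.2 - 90.9) / (3*0.73) = 0.5936
Cpk = min(Cpu, Cpl) = 0.5936

0.5936


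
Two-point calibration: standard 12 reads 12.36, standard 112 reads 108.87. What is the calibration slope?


slope = (y2 - y1) / (x2 - x1)
= (108.87 - 12.36) / (112 - 12)
= 96.5100 / 100
= 0.9651

0.9651


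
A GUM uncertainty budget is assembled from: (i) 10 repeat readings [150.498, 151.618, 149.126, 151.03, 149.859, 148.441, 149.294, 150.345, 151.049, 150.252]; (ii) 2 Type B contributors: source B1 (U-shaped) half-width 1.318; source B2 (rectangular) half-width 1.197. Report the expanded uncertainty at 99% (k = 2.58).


mean = (150.498 + 151.618 + 149.126 + 151.03 + 149.859 + 148.441 + 149.294 + 150.345 + 151.049 + 150.252) / 10 = 150.1512
s = sqrt(sum((x - mean)^2)/(n-1)) = 0.98284268
u_A = s / sqrt(n) = 0.98284268 / sqrt(10) = 0.31080215
u_B1 = 1.318 / sqrt(2) = 0.93196674
u_B2 = 1.197 / sqrt(3) = 0.69108827
uc = sqrt(0.31080215^2 + 0.93196674^2 + 0.69108827^2) = 1.2011507
U = k * uc = 2.58 * 1.2011507
U = 3.0990

3.0990


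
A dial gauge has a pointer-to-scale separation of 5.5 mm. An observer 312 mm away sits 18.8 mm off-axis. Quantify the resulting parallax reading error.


error = h * offset / d
= 5.5 * 18.8 / 312
= 0.3314

0.3314


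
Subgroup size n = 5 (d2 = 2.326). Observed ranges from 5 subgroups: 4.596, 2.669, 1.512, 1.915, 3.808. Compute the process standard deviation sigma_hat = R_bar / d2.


R_bar = (4.596 + 2.669 + 1.512 + 1.915 + 3.808) / 5
R_bar = 14.5 / 5 = 2.9
sigma_hat = R_bar / d2 = 2.9 / 2.326 = 1.2468

1.2468


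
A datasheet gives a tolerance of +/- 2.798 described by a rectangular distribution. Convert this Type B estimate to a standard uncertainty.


u_B = half_width / sqrt(3)
u_B = 2.798 / 1.7320508
u_B = 1.6154

1.6154


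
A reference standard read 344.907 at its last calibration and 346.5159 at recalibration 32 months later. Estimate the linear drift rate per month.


rate = (v2 - v1) / months
= (346.5159 - 344.907) / 32
= 1.6089 / 32
= 0.0503

0.0503


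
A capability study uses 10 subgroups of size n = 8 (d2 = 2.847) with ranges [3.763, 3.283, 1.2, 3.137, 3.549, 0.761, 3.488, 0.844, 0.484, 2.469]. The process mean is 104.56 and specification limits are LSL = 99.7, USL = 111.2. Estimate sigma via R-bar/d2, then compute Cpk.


R_bar = (3.763 + 3.283 + 1.2 + 3.137 + 3.549 + 0.761 + 3.488 + 0.844 + 0.484 + 2.469) / 10 = 2.2978
sigma = R_bar / d2 = 2.2978 / 2.847 = 0.80709519
Cp = (USL - LSL)/(6*sigma) = (111.2 - 99.7)/(6*0.80709519) = 2.3748
Cpu = (111.2 - 104.56)/(3*0.80709519) = 2.7423
Cpl = (104.56 - 99.7)/(3*0.80709519) = 2.0072
Cpk = min(Cpu, Cpl) = 2.0072

2.0072


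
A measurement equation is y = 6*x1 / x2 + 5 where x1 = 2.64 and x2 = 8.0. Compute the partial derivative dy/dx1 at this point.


y = 6*x1 / x2 + 5
dy/dx1 = 6/x2
Evaluate at x2 = 8.0: c1 = 6 / 8.0
c1 = 0.7500

0.7500


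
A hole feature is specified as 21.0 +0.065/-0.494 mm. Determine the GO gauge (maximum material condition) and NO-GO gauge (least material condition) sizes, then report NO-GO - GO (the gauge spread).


GO = nominal - lower_tol (smallest hole = maximum material condition)
GO = 21.0 - 0.494 = 20.506
NO-GO = nominal + upper_tol (largest hole = least material condition)
NO-GO = 21.0 + 0.065 = 21.065
spread = NO-GO - GO = 21.065 - 20.506 = 0.5590

0.5590


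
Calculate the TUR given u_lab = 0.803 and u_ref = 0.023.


TUR = u_lab / u_ref
= 0.803 / 0.023
= 34.9130

34.9130


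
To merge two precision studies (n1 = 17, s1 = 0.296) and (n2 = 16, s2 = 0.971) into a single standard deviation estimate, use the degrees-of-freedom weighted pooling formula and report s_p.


s_p = sqrt(((n1-1)*s1^2 + (n2-1)*s2^2) / (n1+n2-2))
numerator = (17-1)*0.296^2 + (16-1)*0.971^2 = 1.401856 + 14.142615 = 15.544471
denominator = 17 + 16 - 2 = 31
s_p^2 = 15.544471 / 31 = 0.50143455
s_p = sqrt(0.50143455) = 0.7081

0.7081


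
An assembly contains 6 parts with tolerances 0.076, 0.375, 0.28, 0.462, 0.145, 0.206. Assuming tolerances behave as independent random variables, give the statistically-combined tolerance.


RSS = sqrt(0.076^2 + 0.375^2 + 0.28^2 + 0.462^2 + 0.145^2 + 0.206^2)
= sqrt(0.501706)
= 0.7083

0.7083


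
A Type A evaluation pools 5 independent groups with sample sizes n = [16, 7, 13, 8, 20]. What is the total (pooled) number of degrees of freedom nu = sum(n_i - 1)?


nu = sum_i (n_i - 1)
nu = ((16 - 1) + (7 - 1) + (13 - 1) + (8 - 1) + (20 - 1))
nu = 15 + 6 + 12 + 7 + 19
nu = 59

59


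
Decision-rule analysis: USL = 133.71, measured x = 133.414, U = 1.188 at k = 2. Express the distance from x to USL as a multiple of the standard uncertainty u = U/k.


u = U / k = 1.188 / 2 = 0.594
margin = |USL - x| = |133.71 - 133.414| = 0.296
z = margin / u = 0.296 / 0.594
z = 0.4983

0.4983


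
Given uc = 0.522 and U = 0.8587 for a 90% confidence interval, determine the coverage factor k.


k = U / uc
k = 0.8587 / 0.522
k = 1.645

1.645


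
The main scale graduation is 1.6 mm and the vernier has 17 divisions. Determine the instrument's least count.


LC = MSD / n_div
= 1.6 / 17
= 0.0941

0.0941


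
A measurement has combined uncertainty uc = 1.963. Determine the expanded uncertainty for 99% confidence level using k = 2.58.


U = k * uc
U = 2.58 * 1.963
U = 5.0645

5.0645


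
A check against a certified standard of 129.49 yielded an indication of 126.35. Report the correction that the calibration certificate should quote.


Correction = standard - reading
= 129.49 - 126.35
= 3.1400

3.1400


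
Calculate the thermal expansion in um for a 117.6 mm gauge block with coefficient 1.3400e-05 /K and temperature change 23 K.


dL = L * alpha * dT
= 117.6 * 1.3400e-05 * 23
= 0.0362443 mm
dL_um = 0.0362443 * 1000 = 36.2443 um

36.2443


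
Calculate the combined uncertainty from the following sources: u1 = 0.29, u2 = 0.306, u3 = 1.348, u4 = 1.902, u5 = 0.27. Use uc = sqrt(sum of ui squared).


uc = sqrt(0.29^2 + 0.306^2 + 1.348^2 + 1.902^2 + 0.27^2)
uc = sqrt(5.685344)
uc = 2.3844

2.3844


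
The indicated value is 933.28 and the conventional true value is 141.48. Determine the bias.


Systematic error = measured - true
= 933.28 - 141.48
= 791.8000

791.8000


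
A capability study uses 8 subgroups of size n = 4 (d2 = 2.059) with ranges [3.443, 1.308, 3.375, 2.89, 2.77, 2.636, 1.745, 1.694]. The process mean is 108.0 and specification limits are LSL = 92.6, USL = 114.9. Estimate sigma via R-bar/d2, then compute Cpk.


R_bar = (3.443 + 1.308 + 3.375 + 2.89 + 2.77 + 2.636 + 1.745 + 1.694) / 8 = 2.482625
sigma = R_bar / d2 = 2.482625 / 2.059 = 1.2057431
Cp = (USL - LSL)/(6*sigma) = (114.9 - 92.6)/(6*1.2057431) = 3.0825
Cpu = (114.9 - 108.0)/(3*1.2057431) = 1.9075
Cpl = (108.0 - 92.6)/(3*1.2057431) = 4.2574
Cpk = min(Cpu, Cpl) = 1.9075

1.9075


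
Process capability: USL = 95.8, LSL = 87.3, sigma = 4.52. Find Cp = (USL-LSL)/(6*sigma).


Cp = (USL - LSL) / (6 * sigma)
= (95.8 - 87.3) / (6 * 4.52)
= 8.5000 / 27.1200
= 0.3134

0.3134


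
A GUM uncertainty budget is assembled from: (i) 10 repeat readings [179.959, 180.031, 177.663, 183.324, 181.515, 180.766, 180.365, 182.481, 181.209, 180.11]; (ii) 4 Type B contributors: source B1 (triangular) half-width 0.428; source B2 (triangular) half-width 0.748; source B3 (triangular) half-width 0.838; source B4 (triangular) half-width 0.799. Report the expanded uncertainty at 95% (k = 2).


mean = (179.959 + 180.031 + 177.663 + 183.324 + 181.515 + 180.766 + 180.365 + 182.481 + 181.209 + 180.11) / 10 = 180.7423
s = sqrt(sum((x - mean)^2)/(n-1)) = 1.5508937
u_A = s / sqrt(n) = 1.5508937 / sqrt(10) = 0.49043565
u_B1 = 0.428 / sqrt(6) = 0.17473027
u_B2 = 0.748 / sqrt(6) = 0.30536972
u_B3 = 0.838 / sqrt(6) = 0.34211207
u_B4 = 0.799 / sqrt(6) = 0.32619038
uc = sqrt(0.49043565^2 + 0.17473027^2 + 0.30536972^2 + 0.34211207^2 + 0.32619038^2) = 0.76664809
U = k * uc = 2 * 0.76664809
U = 1.5333

1.5333


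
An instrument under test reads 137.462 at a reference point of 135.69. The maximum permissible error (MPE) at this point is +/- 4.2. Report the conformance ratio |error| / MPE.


e = indication - reference = 137.462 - 135.69 = 1.7720
|e| = 1.7720
ratio = |e| / MPE = 1.7720 / 4.2
ratio = 0.4219

0.4219


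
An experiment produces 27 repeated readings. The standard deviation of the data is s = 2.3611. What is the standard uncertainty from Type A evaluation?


u_A = s / sqrt(n)
u_A = 2.3611 / sqrt(27)
u_A = 2.3611 / 5.1961524
u_A = 0.4544

0.4544


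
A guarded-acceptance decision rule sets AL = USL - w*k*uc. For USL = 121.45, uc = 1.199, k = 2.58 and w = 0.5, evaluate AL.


U = k * uc = 2.58 * 1.199 = 3.09342
guard band g = w * U = 0.5 * 3.09342 = 1.54671
AL = USL - g = 121.45 - 1.54671
AL = 119.9033

119.9033


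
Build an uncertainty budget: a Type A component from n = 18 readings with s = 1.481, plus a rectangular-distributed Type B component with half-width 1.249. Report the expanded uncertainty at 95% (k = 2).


u_A = s / sqrt(n) = 1.481 / sqrt(18) = 0.34907505
u_B = half_width / sqrt(3) = 1.249 / sqrt(3) = 0.72111049
uc = sqrt(u_A^2 + u_B^2) = sqrt(0.34907505^2 + 0.72111049^2) = 0.80115774
U = k * uc = 2 * 0.80115774
U = 1.6023

1.6023


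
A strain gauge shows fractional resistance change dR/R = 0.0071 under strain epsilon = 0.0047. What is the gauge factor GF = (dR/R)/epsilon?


GF = (dR/R) / epsilon
= 0.0071 / 0.0047
= 1.5106

1.5106


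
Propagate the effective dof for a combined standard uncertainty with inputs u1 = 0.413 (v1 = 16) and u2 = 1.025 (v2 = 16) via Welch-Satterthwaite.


uc = sqrt(u1^2 + u2^2) = sqrt(0.413^2 + 1.025^2) = 1.1050765
v_eff = uc^4 / (u1^4/v1 + u2^4/v2)
= 1.1050765^4 / (0.413^4/16 + 1.025^4/16)
= 1.491315 / 0.070806667
v_eff = 21.0618

21.0618


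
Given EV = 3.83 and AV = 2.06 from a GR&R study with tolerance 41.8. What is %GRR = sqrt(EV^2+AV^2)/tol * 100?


GRR = sqrt(EV^2 + AV^2) = sqrt(3.83^2 + 2.06^2) = 4.3488504
%GRR = GRR / tol * 100 = 4.3488504 / 41.8 * 100
%GRR = 10.4039

10.4039


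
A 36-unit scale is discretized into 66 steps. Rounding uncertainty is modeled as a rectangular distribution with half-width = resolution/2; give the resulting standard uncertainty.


resolution = range / divisions
resolution = 36 / 66 = 0.54545455
u_res = resolution / (2*sqrt(3))
u_res = 0.54545455 / 3.4641016
u_res = 0.1575

0.1575


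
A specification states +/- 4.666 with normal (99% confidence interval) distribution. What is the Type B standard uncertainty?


u_B = half_width / 2.576
u_B = 4.666 / 2.576
u_B = 1.8113

1.8113


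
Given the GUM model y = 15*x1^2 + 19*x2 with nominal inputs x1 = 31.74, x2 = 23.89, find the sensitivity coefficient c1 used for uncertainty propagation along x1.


y = 15*x1^2 + 19*x2
dy/dx1 = 2*15*x1
Evaluate at x1 = 31.74: c1 = 30 * 31.74
c1 = 952.2000

952.2000


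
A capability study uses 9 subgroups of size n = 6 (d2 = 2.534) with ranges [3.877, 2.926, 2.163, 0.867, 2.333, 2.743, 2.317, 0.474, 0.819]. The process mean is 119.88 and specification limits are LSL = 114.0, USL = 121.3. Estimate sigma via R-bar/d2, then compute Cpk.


R_bar = (3.877 + 2.926 + 2.163 + 0.867 + 2.333 + 2.743 + 2.317 + 0.474 + 0.819) / 9 = 2.0576667
sigma = R_bar / d2 = 2.0576667 / 2.534 = 0.81202316
Cp = (USL - LSL)/(6*sigma) = (121.3 - 114.0)/(6*0.81202316) = 1.4983
Cpu = (121.3 - 119.88)/(3*0.81202316) = 0.5829
Cpl = (119.88 - 114.0)/(3*0.81202316) = 2.4137
Cpk = min(Cpu, Cpl) = 0.5829

0.5829


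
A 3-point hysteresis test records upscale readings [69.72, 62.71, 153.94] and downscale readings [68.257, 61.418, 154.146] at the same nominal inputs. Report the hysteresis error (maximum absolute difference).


|69.72 - 68.257| = 1.4630
|62.71 - 61.418| = 1.2920
|153.94 - 154.146| = 0.2060
hysteresis = max(diffs) = 1.4630

1.4630


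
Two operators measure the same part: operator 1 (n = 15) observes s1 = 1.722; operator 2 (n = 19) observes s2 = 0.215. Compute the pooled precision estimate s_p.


s_p = sqrt(((n1-1)*s1^2 + (n2-1)*s2^2) / (n1+n2-2))
numerator = (15-1)*1.722^2 + (19-1)*0.215^2 = 41.513976 + 0.83205 = 42.346026
denominator = 15 + 19 - 2 = 32
s_p^2 = 42.346026 / 32 = 1.3233133
s_p = sqrt(1.3233133) = 1.1504

1.1504


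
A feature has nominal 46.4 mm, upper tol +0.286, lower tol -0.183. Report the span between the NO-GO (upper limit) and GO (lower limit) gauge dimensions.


GO = nominal - lower_tol (smallest hole = maximum material condition)
GO = 46.4 - 0.183 = 46.217
NO-GO = nominal + upper_tol (largest hole = least material condition)
NO-GO = 46.4 + 0.286 = 46.686
spread = NO-GO - GO = 46.686 - 46.217 = 0.4690

0.4690


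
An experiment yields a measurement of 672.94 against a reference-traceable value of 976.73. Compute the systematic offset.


Systematic error = measured - true
= 672.94 - 976.73
= -303.7900

-303.7900


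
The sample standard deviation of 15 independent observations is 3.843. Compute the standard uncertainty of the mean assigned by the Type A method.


u_A = s / sqrt(n)
u_A = 3.843 / sqrt(15)
u_A = 3.843 / 3.8729833
u_A = 0.9923

0.9923


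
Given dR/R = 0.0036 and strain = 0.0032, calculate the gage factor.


GF = (dR/R) / epsilon
= 0.0036 / 0.0032
= 1.1250

1.1250


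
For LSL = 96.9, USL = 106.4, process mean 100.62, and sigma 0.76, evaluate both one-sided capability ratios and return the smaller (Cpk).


Cpu = (USL - mean) / (3*sigma) = (106.4 - 100.62) / (3*0.76) = 2.5351
Cpl = (mean - LSL) / (3*sigma) = (100.62 - 96.9) / (3*0.76) = 1.6316
Cpk = min(Cpu, Cpl) = 1.6316

1.6316


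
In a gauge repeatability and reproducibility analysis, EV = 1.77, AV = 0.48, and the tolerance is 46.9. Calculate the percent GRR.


GRR = sqrt(EV^2 + AV^2) = sqrt(1.77^2 + 0.48^2) = 1.8339302
%GRR = GRR / tol * 100 = 1.8339302 / 46.9 * 100
%GRR = 3.9103

3.9103


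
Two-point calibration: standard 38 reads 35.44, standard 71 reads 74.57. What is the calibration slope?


slope = (y2 - y1) / (x2 - x1)
= (74.57 - 35.44) / (71 - 38)
= 39.1300 / 33
= 1.1858

1.1858


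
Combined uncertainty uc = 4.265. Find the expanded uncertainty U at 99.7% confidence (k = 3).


U = k * uc
U = 3 * 4.265
U = 12.7950

12.7950


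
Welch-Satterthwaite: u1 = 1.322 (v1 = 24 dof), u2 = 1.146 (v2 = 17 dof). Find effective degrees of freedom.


uc = sqrt(u1^2 + u2^2) = sqrt(1.322^2 + 1.146^2) = 1.7495714
v_eff = uc^4 / (u1^4/v1 + u2^4/v2)
= 1.7495714^4 / (1.322^4/24 + 1.146^4/17)
= 9.3697215 / 0.2287254
v_eff = 40.9649

40.9649


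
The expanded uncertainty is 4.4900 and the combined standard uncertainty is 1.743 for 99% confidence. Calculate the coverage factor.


k = U / uc
k = 4.4900 / 1.743
k = 2.576

2.576


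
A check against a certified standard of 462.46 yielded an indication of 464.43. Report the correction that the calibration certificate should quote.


Correction = standard - reading
= 462.46 - 464.43
= -1.9700

-1.9700


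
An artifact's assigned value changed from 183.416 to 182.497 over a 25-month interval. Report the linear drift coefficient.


rate = (v2 - v1) / months
= (182.497 - 183.416) / 25
= -0.9190 / 25
= -0.0368

-0.0368


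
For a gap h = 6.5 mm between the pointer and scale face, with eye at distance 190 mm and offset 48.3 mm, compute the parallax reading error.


error = h * offset / d
= 6.5 * 48.3 / 190
= 1.6524

1.6524


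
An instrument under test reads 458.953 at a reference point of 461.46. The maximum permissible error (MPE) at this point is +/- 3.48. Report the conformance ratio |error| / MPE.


e = indication - reference = 458.953 - 461.46 = -2.5070
|e| = 2.5070
ratio = |e| / MPE = 2.5070 / 3.48
ratio = 0.7204

0.7204


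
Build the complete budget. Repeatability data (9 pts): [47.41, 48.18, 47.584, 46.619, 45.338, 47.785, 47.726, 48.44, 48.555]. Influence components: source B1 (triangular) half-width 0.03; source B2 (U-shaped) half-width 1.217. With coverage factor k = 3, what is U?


mean = (47.41 + 48.18 + 47.584 + 46.619 + 45.338 + 47.785 + 47.726 + 48.44 + 48.555) / 9 = 47.51522222
s = sqrt(sum((x - mean)^2)/(n-1)) = 1.0034193
u_A = s / sqrt(n) = 1.0034193 / sqrt(9) = 0.3344731
u_B1 = 0.03 / sqrt(6) = 0.012247449
u_B2 = 1.217 / sqrt(2) = 0.86054895
uc = sqrt(0.3344731^2 + 0.012247449^2 + 0.86054895^2) = 0.92334541
U = k * uc = 3 * 0.92334541
U = 2.7700

2.7700


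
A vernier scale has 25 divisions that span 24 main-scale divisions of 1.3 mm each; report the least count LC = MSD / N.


LC = MSD / n_div
= 1.3 / 25
= 0.0520

0.0520


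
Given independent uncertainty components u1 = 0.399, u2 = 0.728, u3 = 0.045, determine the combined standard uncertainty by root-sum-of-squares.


uc = sqrt(0.399^2 + 0.728^2 + 0.045^2)
uc = sqrt(0.69121)
uc = 0.8314

0.8314


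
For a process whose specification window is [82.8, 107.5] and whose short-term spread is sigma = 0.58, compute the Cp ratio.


Cp = (USL - LSL) / (6 * sigma)
= (107.5 - 82.8) / (6 * 0.58)
= 24.7000 / 3.4800
= 7.0977

7.0977


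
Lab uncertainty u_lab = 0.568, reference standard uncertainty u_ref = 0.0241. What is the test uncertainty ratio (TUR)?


TUR = u_lab / u_ref
= 0.568 / 0.0241
= 23.5685

23.5685


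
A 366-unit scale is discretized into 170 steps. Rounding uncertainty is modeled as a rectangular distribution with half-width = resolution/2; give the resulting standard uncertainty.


resolution = range / divisions
resolution = 366 / 170 = 2.1529412
u_res = resolution / (2*sqrt(3))
u_res = 2.1529412 / 3.4641016
u_res = 0.6215

0.6215


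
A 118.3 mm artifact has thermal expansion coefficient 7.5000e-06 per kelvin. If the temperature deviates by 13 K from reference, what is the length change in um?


dL = L * alpha * dT
= 118.3 * 7.5000e-06 * 13
= 0.0115343 mm
dL_um = 0.0115343 * 1000 = 11.5343 um

11.5343


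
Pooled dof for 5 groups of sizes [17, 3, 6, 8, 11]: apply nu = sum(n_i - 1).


nu = sum_i (n_i - 1)
nu = ((17 - 1) + (3 - 1) + (6 - 1) + (8 - 1) + (11 - 1))
nu = 16 + 2 + 5 + 7 + 10
nu = 40

40


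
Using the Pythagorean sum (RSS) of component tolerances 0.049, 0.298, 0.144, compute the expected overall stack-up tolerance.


RSS = sqrt(0.049^2 + 0.298^2 + 0.144^2)
= sqrt(0.111941)
= 0.3346

0.3346


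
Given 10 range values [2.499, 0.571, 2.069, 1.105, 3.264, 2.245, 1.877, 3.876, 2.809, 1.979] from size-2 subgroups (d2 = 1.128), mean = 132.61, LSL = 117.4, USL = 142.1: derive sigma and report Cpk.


R_bar = (2.499 + 0.571 + 2.069 + 1.105 + 3.264 + 2.245 + 1.877 + 3.876 + 2.809 + 1.979) / 10 = 2.2294
sigma = R_bar / d2 = 2.2294 / 1.128 = 1.9764184
Cp = (USL - LSL)/(6*sigma) = (142.1 - 117.4)/(6*1.9764184) = 2.0829
Cpu = (142.1 - 132.61)/(3*1.9764184) = 1.6005
Cpl = (132.61 - 117.4)/(3*1.9764184) = 2.5652
Cpk = min(Cpu, Cpl) = 1.6005

1.6005


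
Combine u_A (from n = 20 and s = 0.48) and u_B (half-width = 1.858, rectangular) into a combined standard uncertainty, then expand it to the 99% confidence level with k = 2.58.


u_A = s / sqrt(n) = 0.48 / sqrt(20) = 0.10733126
u_B = half_width / sqrt(3) = 1.858 / sqrt(3) = 1.0727168
uc = sqrt(u_A^2 + u_B^2) = sqrt(0.10733126^2 + 1.0727168^2) = 1.078073
U = k * uc = 2.58 * 1.078073
U = 2.7814

2.7814


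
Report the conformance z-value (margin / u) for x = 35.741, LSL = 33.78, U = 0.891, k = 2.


u = U / k = 0.891 / 2 = 0.4455
margin = |LSL - x| = |33.78 - 35.741| = 1.961
z = margin / u = 1.961 / 0.4455
z = 4.4018

4.4018


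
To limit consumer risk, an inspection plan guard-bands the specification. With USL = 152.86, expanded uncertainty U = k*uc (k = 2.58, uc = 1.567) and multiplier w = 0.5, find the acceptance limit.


U = k * uc = 2.58 * 1.567 = 4.04286
guard band g = w * U = 0.5 * 4.04286 = 2.02143
AL = USL - g = 152.86 - 2.02143
AL = 150.8386

150.8386


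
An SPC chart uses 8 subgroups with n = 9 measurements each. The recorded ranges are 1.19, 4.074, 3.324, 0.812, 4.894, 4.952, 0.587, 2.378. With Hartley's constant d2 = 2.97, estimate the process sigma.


R_bar = (1.19 + 4.074 + 3.324 + 0.812 + 4.894 + 4.952 + 0.587 + 2.378) / 8
R_bar = 22.211 / 8 = 2.776375
sigma_hat = R_bar / d2 = 2.776375 / 2.97 = 0.9348

0.9348


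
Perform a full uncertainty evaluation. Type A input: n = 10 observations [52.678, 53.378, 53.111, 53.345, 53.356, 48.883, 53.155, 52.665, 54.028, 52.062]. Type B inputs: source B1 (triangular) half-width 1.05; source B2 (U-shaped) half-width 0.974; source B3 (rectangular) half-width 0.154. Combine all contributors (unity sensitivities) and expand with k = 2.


mean = (52.678 + 53.378 + 53.111 + 53.345 + 53.356 + 48.883 + 53.155 + 52.665 + 54.028 + 52.062) / 10 = 52.6661
s = sqrt(sum((x - mean)^2)/(n-1)) = 1.4303195
u_A = s / sqrt(n) = 1.4303195 / sqrt(10) = 0.45230674
u_B1 = 1.05 / sqrt(6) = 0.4286607
u_B2 = 0.974 / sqrt(2) = 0.688722
u_B3 = 0.154 / sqrt(3) = 0.088911941
uc = sqrt(0.45230674^2 + 0.4286607^2 + 0.688722^2 + 0.088911941^2) = 0.93304593
U = k * uc = 2 * 0.93304593
U = 1.8661

1.8661


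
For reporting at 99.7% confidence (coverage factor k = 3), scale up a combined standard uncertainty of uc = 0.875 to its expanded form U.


U = k * uc
U = 3 * 0.875
U = 2.6250

2.6250


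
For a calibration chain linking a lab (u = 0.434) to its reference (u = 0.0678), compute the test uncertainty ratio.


TUR = u_lab / u_ref
= 0.434 / 0.0678
= 6.4012

6.4012


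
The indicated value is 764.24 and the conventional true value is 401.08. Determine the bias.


Systematic error = measured - true
= 764.24 - 401.08
= 363.1600

363.1600


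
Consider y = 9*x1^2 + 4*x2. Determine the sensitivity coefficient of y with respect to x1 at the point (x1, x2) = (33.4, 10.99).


y = 9*x1^2 + 4*x2
dy/dx1 = 2*9*x1
Evaluate at x1 = 33.4: c1 = 18 * 33.4
c1 = 601.2000

601.2000


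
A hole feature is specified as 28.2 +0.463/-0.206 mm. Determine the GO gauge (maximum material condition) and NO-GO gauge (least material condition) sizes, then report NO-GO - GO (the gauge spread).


GO = nominal - lower_tol (smallest hole = maximum material condition)
GO = 28.2 - 0.206 = 27.994
NO-GO = nominal + upper_tol (largest hole = least material condition)
NO-GO = 28.2 + 0.463 = 28.663
spread = NO-GO - GO = 28.663 - 27.994 = 0.6690

0.6690


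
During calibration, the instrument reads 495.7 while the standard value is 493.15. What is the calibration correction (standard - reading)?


Correction = standard - reading
= 493.15 - 495.7
= -2.5500

-2.5500


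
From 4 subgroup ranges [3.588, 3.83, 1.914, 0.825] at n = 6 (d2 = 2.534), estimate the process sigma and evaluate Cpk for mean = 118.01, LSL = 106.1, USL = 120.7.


R_bar = (3.588 + 3.83 + 1.914 + 0.825) / 4 = 2.53925
sigma = R_bar / d2 = 2.53925 / 2.534 = 1.0020718
Cp = (USL - LSL)/(6*sigma) = (120.7 - 106.1)/(6*1.0020718) = 2.4283
Cpu = (120.7 - 118.01)/(3*1.0020718) = 0.8948
Cpl = (118.01 - 106.1)/(3*1.0020718) = 3.9618
Cpk = min(Cpu, Cpl) = 0.8948

0.8948


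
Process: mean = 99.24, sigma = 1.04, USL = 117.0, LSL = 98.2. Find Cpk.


Cpu = (USL - mean) / (3*sigma) = (117.0 - 99.24) / (3*1.04) = 5.6923
Cpl = (mean - LSL) / (3*sigma) = (99.24 - 98.2) / (3*1.04) = 0.3333
Cpk = min(Cpu, Cpl) = 0.3333

0.3333


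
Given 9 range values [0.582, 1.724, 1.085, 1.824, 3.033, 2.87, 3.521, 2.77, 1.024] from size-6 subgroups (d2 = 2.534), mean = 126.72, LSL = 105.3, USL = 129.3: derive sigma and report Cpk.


R_bar = (0.582 + 1.724 + 1.085 + 1.824 + 3.033 + 2.87 + 3.521 + 2.77 + 1.024) / 9 = 2.0481111
sigma = R_bar / d2 = 2.0481111 / 2.534 = 0.80825221
Cp = (USL - LSL)/(6*sigma) = (129.3 - 105.3)/(6*0.80825221) = 4.9490
Cpu = (129.3 - 126.72)/(3*0.80825221) = 1.0640
Cpl = (126.72 - 105.3)/(3*0.80825221) = 8.8339
Cpk = min(Cpu, Cpl) = 1.0640

1.0640


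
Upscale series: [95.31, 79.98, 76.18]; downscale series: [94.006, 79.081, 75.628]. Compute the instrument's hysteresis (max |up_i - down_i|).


|95.31 - 94.006| = 1.3040
|79.98 - 79.081| = 0.8990
|76.18 - 75.628| = 0.5520
hysteresis = max(diffs) = 1.3040

1.3040


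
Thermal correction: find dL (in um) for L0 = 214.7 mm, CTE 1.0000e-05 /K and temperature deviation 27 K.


dL = L * alpha * dT
= 214.7 * 1.0000e-05 * 27
= 0.0579690 mm
dL_um = 0.0579690 * 1000 = 57.9690 um

57.9690


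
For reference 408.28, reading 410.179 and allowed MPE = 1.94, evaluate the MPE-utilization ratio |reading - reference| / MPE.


e = indication - reference = 410.179 - 408.28 = 1.8990
|e| = 1.8990
ratio = |e| / MPE = 1.8990 / 1.94
ratio = 0.9789

0.9789


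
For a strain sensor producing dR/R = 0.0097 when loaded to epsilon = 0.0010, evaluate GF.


GF = (dR/R) / epsilon
= 0.0097 / 0.0010
= 9.7000

9.7000


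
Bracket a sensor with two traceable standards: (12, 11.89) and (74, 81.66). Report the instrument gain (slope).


slope = (y2 - y1) / (x2 - x1)
= (81.66 - 11.89) / (74 - 12)
= 69.7700 / 62
= 1.1253

1.1253


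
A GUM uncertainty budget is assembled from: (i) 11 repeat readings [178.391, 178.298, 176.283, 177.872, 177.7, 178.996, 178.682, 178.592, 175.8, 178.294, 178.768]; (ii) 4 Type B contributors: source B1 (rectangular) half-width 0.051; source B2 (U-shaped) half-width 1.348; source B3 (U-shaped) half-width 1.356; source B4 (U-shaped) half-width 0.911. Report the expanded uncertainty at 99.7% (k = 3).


mean = (178.391 + 178.298 + 176.283 + 177.872 + 177.7 + 178.996 + 178.682 + 178.592 + 175.8 + 178.294 + 178.768) / 11 = 177.9705455
s = sqrt(sum((x - mean)^2)/(n-1)) = 1.0300718
u_A = s / sqrt(n) = 1.0300718 / sqrt(11) = 0.31057833
u_B1 = 0.051 / sqrt(3) = 0.029444864
u_B2 = 1.348 / sqrt(2) = 0.95317994
u_B3 = 1.356 / sqrt(2) = 0.9588368
u_B4 = 0.911 / sqrt(2) = 0.64417428
uc = sqrt(0.31057833^2 + 0.029444864^2 + 0.95317994^2 + 0.9588368^2 + 0.64417428^2) = 1.5297733
U = k * uc = 3 * 1.5297733
U = 4.5893

4.5893


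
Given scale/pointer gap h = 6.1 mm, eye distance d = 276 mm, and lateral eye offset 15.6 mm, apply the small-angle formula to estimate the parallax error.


error = h * offset / d
= 6.1 * 15.6 / 276
= 0.3448

0.3448


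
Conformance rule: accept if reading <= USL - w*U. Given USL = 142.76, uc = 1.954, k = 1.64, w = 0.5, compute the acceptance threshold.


U = k * uc = 1.64 * 1.954 = 3.20456
guard band g = w * U = 0.5 * 3.20456 = 1.60228
AL = USL - g = 142.76 - 1.60228
AL = 141.1577

141.1577


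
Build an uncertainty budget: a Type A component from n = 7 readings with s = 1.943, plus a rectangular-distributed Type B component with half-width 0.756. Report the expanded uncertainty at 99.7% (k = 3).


u_A = s / sqrt(n) = 1.943 / sqrt(7) = 0.73438497
u_B = half_width / sqrt(3) = 0.756 / sqrt(3) = 0.4364768
uc = sqrt(u_A^2 + u_B^2) = sqrt(0.73438497^2 + 0.4364768^2) = 0.8543028
U = k * uc = 3 * 0.8543028
U = 2.5629

2.5629


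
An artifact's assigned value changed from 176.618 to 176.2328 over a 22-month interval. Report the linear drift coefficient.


rate = (v2 - v1) / months
= (176.2328 - 176.618) / 22
= -0.3852 / 22
= -0.0175

-0.0175


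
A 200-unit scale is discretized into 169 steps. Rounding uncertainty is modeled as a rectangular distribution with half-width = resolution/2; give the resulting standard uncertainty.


resolution = range / divisions
resolution = 200 / 169 = 1.183432
u_res = resolution / (2*sqrt(3))
u_res = 1.183432 / 3.4641016
u_res = 0.3416

0.3416


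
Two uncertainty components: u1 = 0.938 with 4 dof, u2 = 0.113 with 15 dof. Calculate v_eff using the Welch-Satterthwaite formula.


uc = sqrt(u1^2 + u2^2) = sqrt(0.938^2 + 0.113^2) = 0.94478199
v_eff = uc^4 / (u1^4/v1 + u2^4/v2)
= 0.94478199^4 / (0.938^4/4 + 0.113^4/15)
= 0.79675798 / 0.19354224
v_eff = 4.1167

4.1167


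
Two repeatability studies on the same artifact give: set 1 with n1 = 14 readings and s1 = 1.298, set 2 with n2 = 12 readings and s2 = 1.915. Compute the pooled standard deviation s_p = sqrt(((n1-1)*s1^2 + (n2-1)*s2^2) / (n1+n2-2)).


s_p = sqrt(((n1-1)*s1^2 + (n2-1)*s2^2) / (n1+n2-2))
numerator = (14-1)*1.298^2 + (12-1)*1.915^2 = 21.902452 + 40.339475 = 62.241927
denominator = 14 + 12 - 2 = 24
s_p^2 = 62.241927 / 24 = 2.5934136
s_p = sqrt(2.5934136) = 1.6104

1.6104


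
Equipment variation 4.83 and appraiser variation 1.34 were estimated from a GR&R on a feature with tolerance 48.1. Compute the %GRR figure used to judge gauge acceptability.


GRR = sqrt(EV^2 + AV^2) = sqrt(4.83^2 + 1.34^2) = 5.0124345
%GRR = GRR / tol * 100 = 5.0124345 / 48.1 * 100
%GRR = 10.4209

10.4209


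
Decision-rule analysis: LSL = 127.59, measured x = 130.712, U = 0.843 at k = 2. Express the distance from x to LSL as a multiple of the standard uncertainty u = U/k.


u = U / k = 0.843 / 2 = 0.4215
margin = |LSL - x| = |127.59 - 130.712| = 3.122
z = margin / u = 3.122 / 0.4215
z = 7.4069

7.4069


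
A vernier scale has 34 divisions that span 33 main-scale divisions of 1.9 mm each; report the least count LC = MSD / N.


LC = MSD / n_div
= 1.9 / 34
= 0.0559

0.0559


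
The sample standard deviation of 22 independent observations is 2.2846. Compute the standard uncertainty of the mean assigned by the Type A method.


u_A = s / sqrt(n)
u_A = 2.2846 / sqrt(22)
u_A = 2.2846 / 4.6904158
u_A = 0.4871

0.4871


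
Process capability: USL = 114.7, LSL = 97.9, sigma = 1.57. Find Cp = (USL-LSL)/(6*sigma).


Cp = (USL - LSL) / (6 * sigma)
= (114.7 - 97.9) / (6 * 1.57)
= 16.8000 / 9.4200
= 1.7834

1.7834


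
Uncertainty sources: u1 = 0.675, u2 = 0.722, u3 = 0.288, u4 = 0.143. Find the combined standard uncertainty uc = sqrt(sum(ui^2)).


uc = sqrt(0.675^2 + 0.722^2 + 0.288^2 + 0.143^2)
uc = sqrt(1.080302)
uc = 1.0394

1.0394


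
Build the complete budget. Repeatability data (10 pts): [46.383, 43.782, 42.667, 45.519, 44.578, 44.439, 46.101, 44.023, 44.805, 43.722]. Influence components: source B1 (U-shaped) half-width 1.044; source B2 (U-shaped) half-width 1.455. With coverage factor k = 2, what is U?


mean = (46.383 + 43.782 + 42.667 + 45.519 + 44.578 + 44.439 + 46.101 + 44.023 + 44.805 + 43.722) / 10 = 44.6019
s = sqrt(sum((x - mean)^2)/(n-1)) = 1.1476774
u_A = s / sqrt(n) = 1.1476774 / sqrt(10) = 0.36292746
u_B1 = 1.044 / sqrt(2) = 0.73821948
u_B2 = 1.455 / sqrt(2) = 1.0288404
uc = sqrt(0.36292746^2 + 0.73821948^2 + 1.0288404^2) = 1.3172687
U = k * uc = 2 * 1.3172687
U = 2.6345

2.6345


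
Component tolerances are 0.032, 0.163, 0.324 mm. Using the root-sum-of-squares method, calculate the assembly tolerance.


RSS = sqrt(0.032^2 + 0.163^2 + 0.324^2)
= sqrt(0.132569)
= 0.3641

0.3641


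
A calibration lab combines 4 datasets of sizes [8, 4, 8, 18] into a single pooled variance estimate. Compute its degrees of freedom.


nu = sum_i (n_i - 1)
nu = ((8 - 1) + (4 - 1) + (8 - 1) + (18 - 1))
nu = 7 + 3 + 7 + 17
nu = 34

34


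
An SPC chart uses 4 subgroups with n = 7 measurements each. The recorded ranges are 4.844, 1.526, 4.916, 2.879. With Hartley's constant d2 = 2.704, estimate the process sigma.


R_bar = (4.844 + 1.526 + 4.916 + 2.879) / 4
R_bar = 14.165 / 4 = 3.54125
sigma_hat = R_bar / d2 = 3.54125 / 2.704 = 1.3096

1.3096


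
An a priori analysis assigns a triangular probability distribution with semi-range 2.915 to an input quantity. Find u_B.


u_B = half_width / sqrt(6)
u_B = 2.915 / 2.4494897
u_B = 1.1900

1.1900


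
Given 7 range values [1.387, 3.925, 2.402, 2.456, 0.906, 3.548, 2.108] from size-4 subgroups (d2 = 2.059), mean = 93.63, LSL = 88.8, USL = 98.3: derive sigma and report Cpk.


R_bar = (1.387 + 3.925 + 2.402 + 2.456 + 0.906 + 3.548 + 2.108) / 7 = 2.3902857
sigma = R_bar / d2 = 2.3902857 / 2.059 = 1.1608964
Cp = (USL - LSL)/(6*sigma) = (98.3 - 88.8)/(6*1.1608964) = 1.3639
Cpu = (98.3 - 93.63)/(3*1.1608964) = 1.3409
Cpl = (93.63 - 88.8)/(3*1.1608964) = 1.3869
Cpk = min(Cpu, Cpl) = 1.3409

1.3409


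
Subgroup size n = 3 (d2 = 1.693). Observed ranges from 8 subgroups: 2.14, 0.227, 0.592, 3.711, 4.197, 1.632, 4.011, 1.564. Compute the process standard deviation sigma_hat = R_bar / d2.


R_bar = (2.14 + 0.227 + 0.592 + 3.711 + 4.197 + 1.632 + 4.011 + 1.564) / 8
R_bar = 18.074 / 8 = 2.25925
sigma_hat = R_bar / d2 = 2.25925 / 1.693 = 1.3345

1.3345


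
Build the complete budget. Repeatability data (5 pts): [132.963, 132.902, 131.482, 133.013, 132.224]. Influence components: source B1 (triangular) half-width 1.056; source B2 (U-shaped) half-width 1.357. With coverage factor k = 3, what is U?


mean = (132.963 + 132.902 + 131.482 + 133.013 + 132.224) / 5 = 132.5168
s = sqrt(sum((x - mean)^2)/(n-1)) = 0.66148144
u_A = s / sqrt(n) = 0.66148144 / sqrt(5) = 0.29582349
u_B1 = 1.056 / sqrt(6) = 0.43111019
u_B2 = 1.357 / sqrt(2) = 0.9595439
uc = sqrt(0.29582349^2 + 0.43111019^2 + 0.9595439^2) = 1.0927452
U = k * uc = 3 * 1.0927452
U = 3.2782

3.2782


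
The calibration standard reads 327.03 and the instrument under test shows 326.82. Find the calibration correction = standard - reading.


Correction = standard - reading
= 327.03 - 326.82
= 0.2100

0.2100


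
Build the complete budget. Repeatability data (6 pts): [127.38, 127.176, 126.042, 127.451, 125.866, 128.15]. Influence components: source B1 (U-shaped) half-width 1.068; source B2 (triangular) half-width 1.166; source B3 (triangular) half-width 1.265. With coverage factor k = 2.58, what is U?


mean = (127.38 + 127.176 + 126.042 + 127.451 + 125.866 + 128.15) / 6 = 127.0108333
s = sqrt(sum((x - mean)^2)/(n-1)) = 0.88366202
u_A = s / sqrt(n) = 0.88366202 / sqrt(6) = 0.36075351
u_B1 = 1.068 / sqrt(2) = 0.75519004
u_B2 = 1.166 / sqrt(6) = 0.47601751
u_B3 = 1.265 / sqrt(6) = 0.51643409
uc = sqrt(0.36075351^2 + 0.75519004^2 + 0.47601751^2 + 0.51643409^2) = 1.0925896
U = k * uc = 2.58 * 1.0925896
U = 2.8189

2.8189


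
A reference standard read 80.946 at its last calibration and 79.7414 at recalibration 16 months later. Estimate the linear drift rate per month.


rate = (v2 - v1) / months
= (79.7414 - 80.946) / 16
= -1.2046 / 16
= -0.0753

-0.0753


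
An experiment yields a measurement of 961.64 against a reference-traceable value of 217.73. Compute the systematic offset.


Systematic error = measured - true
= 961.64 - 217.73
= 743.9100

743.9100


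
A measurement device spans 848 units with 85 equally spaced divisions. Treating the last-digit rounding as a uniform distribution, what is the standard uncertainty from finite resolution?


resolution = range / divisions
resolution = 848 / 85 = 9.9764706
u_res = resolution / (2*sqrt(3))
u_res = 9.9764706 / 3.4641016
u_res = 2.8800

2.8800


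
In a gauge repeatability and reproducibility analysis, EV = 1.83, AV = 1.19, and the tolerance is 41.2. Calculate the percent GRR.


GRR = sqrt(EV^2 + AV^2) = sqrt(1.83^2 + 1.19^2) = 2.182888
%GRR = GRR / tol * 100 = 2.182888 / 41.2 * 100
%GRR = 5.2983

5.2983


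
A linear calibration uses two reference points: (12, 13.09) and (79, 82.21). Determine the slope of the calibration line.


slope = (y2 - y1) / (x2 - x1)
= (82.21 - 13.09) / (79 - 12)
= 69.1200 / 67
= 1.0316

1.0316


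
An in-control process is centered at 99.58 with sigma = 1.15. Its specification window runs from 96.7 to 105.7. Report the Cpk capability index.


Cpu = (USL - mean) / (3*sigma) = (105.7 - 99.58) / (3*1.15) = 1.7739
Cpl = (mean - LSL) / (3*sigma) = (99.58 - 96.7) / (3*1.15) = 0.8348
Cpk = min(Cpu, Cpl) = 0.8348

0.8348


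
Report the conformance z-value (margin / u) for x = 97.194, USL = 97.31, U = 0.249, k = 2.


u = U / k = 0.249 / 2 = 0.1245
margin = |USL - x| = |97.31 - 97.194| = 0.116
z = margin / u = 0.116 / 0.1245
z = 0.9317

0.9317


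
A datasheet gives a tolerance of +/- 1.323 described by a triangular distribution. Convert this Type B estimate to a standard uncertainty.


u_B = half_width / sqrt(6)
u_B = 1.323 / 2.4494897
u_B = 0.5401

0.5401
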